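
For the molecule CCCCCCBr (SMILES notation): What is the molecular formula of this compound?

C6H13Br

Walk through each heavy atom and fill implicit hydrogens from standard valence (C 4, N 3, O 2, S 2, halogen 1):
  atom 1: C, bond orders sum to 1 (valence 4) → 3 H
  atom 2: C, bond orders sum to 2 (valence 4) → 2 H
  atom 3: C, bond orders sum to 2 (valence 4) → 2 H
  atom 4: C, bond orders sum to 2 (valence 4) → 2 H
  atom 5: C, bond orders sum to 2 (valence 4) → 2 H
  atom 6: C, bond orders sum to 2 (valence 4) → 2 H
  atom 7: Br (halogen, monovalent) → 0 H
Totals → C:6, H:13, Br:1.
In Hill order: C6H13Br.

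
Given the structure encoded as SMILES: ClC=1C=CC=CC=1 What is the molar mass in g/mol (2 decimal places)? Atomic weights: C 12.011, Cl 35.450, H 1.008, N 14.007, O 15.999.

First, the molecular formula is C6H5Cl (counting implicit H from valence).
  C: 6 × 12.011 = 72.066
  Cl: 1 × 35.450 = 35.450
  H: 5 × 1.008 = 5.040
Sum: 6×12.011 + 1×35.450 + 5×1.008 = 112.556 → 112.56 g/mol.

112.56 g/mol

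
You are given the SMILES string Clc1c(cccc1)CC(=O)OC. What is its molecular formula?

C9H9ClO2

Walk through each heavy atom and fill implicit hydrogens from standard valence (C 4, N 3, O 2, S 2, halogen 1); for lowercase aromatic atoms, an aromatic c carries 1 H when it has two neighbours and 0 H with three, and aromatic n carries 0 H:
  atom 1: Cl (halogen, monovalent) → 0 H
  atom 2: aromatic c, 3 neighbours → 0 H
  atom 3: aromatic c, 3 neighbours → 0 H
  atom 4: aromatic c, 2 neighbours → 1 H
  atom 5: aromatic c, 2 neighbours → 1 H
  atom 6: aromatic c, 2 neighbours → 1 H
  atom 7: aromatic c, 2 neighbours → 1 H
  atom 8: C, bond orders sum to 2 (valence 4) → 2 H
  atom 9: C, bond orders sum to 4 (valence 4) → 0 H
  atom 10: O, bond orders sum to 2 (valence 2) → 0 H
  atom 11: O, bond orders sum to 2 (valence 2) → 0 H
  atom 12: C, bond orders sum to 1 (valence 4) → 3 H
Totals → C:9, H:9, Cl:1, O:2.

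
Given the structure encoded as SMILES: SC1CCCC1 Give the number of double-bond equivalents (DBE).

Molecular formula: C5H10S.
DoU = (2C + 2 + N − H − X) / 2, where X is the halogen count and O/S are ignored.
    = (2·5 + 2 + 0 − 10 − 0) / 2 = 2 / 2 = 1.

1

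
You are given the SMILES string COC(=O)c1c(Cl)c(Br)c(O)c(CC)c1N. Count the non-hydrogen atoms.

Every atom symbol written in the SMILES (organic subset) is one heavy atom; implicit H are not written.
Heavy atoms by element → Br:1, C:10, Cl:1, N:1, O:3.
Total: 16.

16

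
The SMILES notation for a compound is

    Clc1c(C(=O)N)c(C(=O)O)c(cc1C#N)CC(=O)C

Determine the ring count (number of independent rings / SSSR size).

In SMILES, each pair of matching ring-closure digits denotes one ring-closing bond; the number of such bonds equals the number of independent rings.
Ring-closure bonds here: 1.

1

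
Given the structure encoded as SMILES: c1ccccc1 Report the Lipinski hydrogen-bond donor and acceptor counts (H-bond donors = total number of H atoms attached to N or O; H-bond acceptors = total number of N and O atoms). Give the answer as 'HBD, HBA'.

0, 0

Donors: find every N or O and count the H atoms it carries.
  (no N or O atoms present)
Lipinski HBD = 0.
Acceptors: N atoms = 0, O atoms = 0 → HBA = 0.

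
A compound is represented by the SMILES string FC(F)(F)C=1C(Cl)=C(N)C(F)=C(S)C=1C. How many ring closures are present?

1

In SMILES, each pair of matching ring-closure digits denotes one ring-closing bond; the number of such bonds equals the number of independent rings.
Ring-closure bonds here: 1.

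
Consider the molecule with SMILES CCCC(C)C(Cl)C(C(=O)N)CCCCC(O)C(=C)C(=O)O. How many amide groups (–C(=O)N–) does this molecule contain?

1

The amide motif appears at heavy-atom position 9 in the SMILES.
Other groups present: 1 alkene, 1 carboxylic acid, 1 hydroxyl.
Amide count: 1.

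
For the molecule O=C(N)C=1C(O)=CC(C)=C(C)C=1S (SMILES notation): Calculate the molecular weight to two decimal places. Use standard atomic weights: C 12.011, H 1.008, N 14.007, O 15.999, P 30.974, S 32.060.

197.25 g/mol

First, the molecular formula is C9H11NO2S (counting implicit H from valence).
  C: 9 × 12.011 = 108.099
  H: 11 × 1.008 = 11.088
  N: 1 × 14.007 = 14.007
  O: 2 × 15.999 = 31.998
  S: 1 × 32.060 = 32.060
Sum: 9×12.011 + 11×1.008 + 1×14.007 + 2×15.999 + 1×32.060 = 197.252 → 197.25 g/mol.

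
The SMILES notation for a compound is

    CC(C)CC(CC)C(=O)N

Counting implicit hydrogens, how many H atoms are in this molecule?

Walk through each heavy atom and fill implicit hydrogens from standard valence (C 4, N 3, O 2, S 2, halogen 1):
  atom 1: C, bond orders sum to 1 (valence 4) → 3 H
  atom 2: C, bond orders sum to 3 (valence 4) → 1 H
  atom 3: C, bond orders sum to 1 (valence 4) → 3 H
  atom 4: C, bond orders sum to 2 (valence 4) → 2 H
  atom 5: C, bond orders sum to 3 (valence 4) → 1 H
  atom 6: C, bond orders sum to 2 (valence 4) → 2 H
  atom 7: C, bond orders sum to 1 (valence 4) → 3 H
  atom 8: C, bond orders sum to 4 (valence 4) → 0 H
  atom 9: O, bond orders sum to 2 (valence 2) → 0 H
  atom 10: N, bond orders sum to 1 (valence 3) → 2 H
Total hydrogens: 17.

17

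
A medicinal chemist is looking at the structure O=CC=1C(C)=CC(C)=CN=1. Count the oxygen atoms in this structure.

Scan the SMILES for O atoms (remember two-letter symbols like Cl and Br are single atoms).
Oxygen count: 1.

1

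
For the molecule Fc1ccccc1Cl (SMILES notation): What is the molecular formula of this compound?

C6H4ClF

Walk through each heavy atom and fill implicit hydrogens from standard valence (C 4, N 3, O 2, S 2, halogen 1); for lowercase aromatic atoms, an aromatic c carries 1 H when it has two neighbours and 0 H with three, and aromatic n carries 0 H:
  atom 1: F (halogen, monovalent) → 0 H
  atom 2: aromatic c, 3 neighbours → 0 H
  atom 3: aromatic c, 2 neighbours → 1 H
  atom 4: aromatic c, 2 neighbours → 1 H
  atom 5: aromatic c, 2 neighbours → 1 H
  atom 6: aromatic c, 2 neighbours → 1 H
  atom 7: aromatic c, 3 neighbours → 0 H
  atom 8: Cl (halogen, monovalent) → 0 H
Totals → C:6, H:4, Cl:1, F:1.
In Hill order: C6H4ClF.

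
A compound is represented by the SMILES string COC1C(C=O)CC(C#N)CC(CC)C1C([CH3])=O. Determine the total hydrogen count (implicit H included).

21

Walk through each heavy atom and fill implicit hydrogens from standard valence (C 4, N 3, O 2, S 2, halogen 1):
  atom 1: C, bond orders sum to 1 (valence 4) → 3 H
  atom 2: O, bond orders sum to 2 (valence 2) → 0 H
  atom 3: C, bond orders sum to 3 (valence 4) → 1 H
  atom 4: C, bond orders sum to 3 (valence 4) → 1 H
  atom 5: C, bond orders sum to 3 (valence 4) → 1 H
  atom 6: O, bond orders sum to 2 (valence 2) → 0 H
  atom 7: C, bond orders sum to 2 (valence 4) → 2 H
  atom 8: C, bond orders sum to 3 (valence 4) → 1 H
  atom 9: C, bond orders sum to 4 (valence 4) → 0 H
  atom 10: N, bond orders sum to 3 (valence 3) → 0 H
  atom 11: C, bond orders sum to 2 (valence 4) → 2 H
  atom 12: C, bond orders sum to 3 (valence 4) → 1 H
  atom 13: C, bond orders sum to 2 (valence 4) → 2 H
  atom 14: C, bond orders sum to 1 (valence 4) → 3 H
  atom 15: C, bond orders sum to 3 (valence 4) → 1 H
  atom 16: C, bond orders sum to 4 (valence 4) → 0 H
  atom 17: C with explicit H count 3
  atom 18: O, bond orders sum to 2 (valence 2) → 0 H
Total hydrogens: 21.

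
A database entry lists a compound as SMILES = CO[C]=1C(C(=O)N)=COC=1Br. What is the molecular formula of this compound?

Walk through each heavy atom and fill implicit hydrogens from standard valence (C 4, N 3, O 2, S 2, halogen 1):
  atom 1: C, bond orders sum to 1 (valence 4) → 3 H
  atom 2: O, bond orders sum to 2 (valence 2) → 0 H
  atom 3: C with explicit H count 0
  atom 4: C, bond orders sum to 4 (valence 4) → 0 H
  atom 5: C, bond orders sum to 4 (valence 4) → 0 H
  atom 6: O, bond orders sum to 2 (valence 2) → 0 H
  atom 7: N, bond orders sum to 1 (valence 3) → 2 H
  atom 8: C, bond orders sum to 3 (valence 4) → 1 H
  atom 9: O, bond orders sum to 2 (valence 2) → 0 H
  atom 10: C, bond orders sum to 4 (valence 4) → 0 H
  atom 11: Br (halogen, monovalent) → 0 H
Totals → C:6, H:6, Br:1, N:1, O:3.

C6H6BrNO3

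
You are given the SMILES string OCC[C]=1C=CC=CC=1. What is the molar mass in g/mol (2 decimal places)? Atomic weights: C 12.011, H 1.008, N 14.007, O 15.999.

122.17 g/mol

First, the molecular formula is C8H10O (counting implicit H from valence).
  C: 8 × 12.011 = 96.088
  H: 10 × 1.008 = 10.080
  O: 1 × 15.999 = 15.999
Sum: 8×12.011 + 10×1.008 + 1×15.999 = 122.167 → 122.17 g/mol.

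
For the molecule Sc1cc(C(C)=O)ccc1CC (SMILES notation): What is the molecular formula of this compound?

Walk through each heavy atom and fill implicit hydrogens from standard valence (C 4, N 3, O 2, S 2, halogen 1); for lowercase aromatic atoms, an aromatic c carries 1 H when it has two neighbours and 0 H with three, and aromatic n carries 0 H:
  atom 1: S, bond orders sum to 1 (valence 2) → 1 H
  atom 2: aromatic c, 3 neighbours → 0 H
  atom 3: aromatic c, 2 neighbours → 1 H
  atom 4: aromatic c, 3 neighbours → 0 H
  atom 5: C, bond orders sum to 4 (valence 4) → 0 H
  atom 6: C, bond orders sum to 1 (valence 4) → 3 H
  atom 7: O, bond orders sum to 2 (valence 2) → 0 H
  atom 8: aromatic c, 2 neighbours → 1 H
  atom 9: aromatic c, 2 neighbours → 1 H
  atom 10: aromatic c, 3 neighbours → 0 H
  atom 11: C, bond orders sum to 2 (valence 4) → 2 H
  atom 12: C, bond orders sum to 1 (valence 4) → 3 H
Totals → C:10, H:12, O:1, S:1.

C10H12OS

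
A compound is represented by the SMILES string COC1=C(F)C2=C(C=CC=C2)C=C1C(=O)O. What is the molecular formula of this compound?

C12H9FO3

Walk through each heavy atom and fill implicit hydrogens from standard valence (C 4, N 3, O 2, S 2, halogen 1):
  atom 1: C, bond orders sum to 1 (valence 4) → 3 H
  atom 2: O, bond orders sum to 2 (valence 2) → 0 H
  atom 3: C, bond orders sum to 4 (valence 4) → 0 H
  atom 4: C, bond orders sum to 4 (valence 4) → 0 H
  atom 5: F (halogen, monovalent) → 0 H
  atom 6: C, bond orders sum to 4 (valence 4) → 0 H
  atom 7: C, bond orders sum to 4 (valence 4) → 0 H
  atom 8: C, bond orders sum to 3 (valence 4) → 1 H
  atom 9: C, bond orders sum to 3 (valence 4) → 1 H
  atom 10: C, bond orders sum to 3 (valence 4) → 1 H
  atom 11: C, bond orders sum to 3 (valence 4) → 1 H
  atom 12: C, bond orders sum to 3 (valence 4) → 1 H
  atom 13: C, bond orders sum to 4 (valence 4) → 0 H
  atom 14: C, bond orders sum to 4 (valence 4) → 0 H
  atom 15: O, bond orders sum to 2 (valence 2) → 0 H
  atom 16: O, bond orders sum to 1 (valence 2) → 1 H
Totals → C:12, H:9, F:1, O:3.
In Hill order: C12H9FO3.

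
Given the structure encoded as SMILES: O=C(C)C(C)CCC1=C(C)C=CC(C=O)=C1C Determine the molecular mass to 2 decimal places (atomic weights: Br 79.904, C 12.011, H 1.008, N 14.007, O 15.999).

First, the molecular formula is C15H20O2 (counting implicit H from valence).
  C: 15 × 12.011 = 180.165
  H: 20 × 1.008 = 20.160
  O: 2 × 15.999 = 31.998
Sum: 15×12.011 + 20×1.008 + 2×15.999 = 232.323 → 232.32 g/mol.

232.32 g/mol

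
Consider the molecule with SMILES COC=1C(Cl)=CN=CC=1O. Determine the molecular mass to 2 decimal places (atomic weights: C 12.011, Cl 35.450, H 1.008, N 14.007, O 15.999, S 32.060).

159.57 g/mol

First, the molecular formula is C6H6ClNO2 (counting implicit H from valence).
  C: 6 × 12.011 = 72.066
  Cl: 1 × 35.450 = 35.450
  H: 6 × 1.008 = 6.048
  N: 1 × 14.007 = 14.007
  O: 2 × 15.999 = 31.998
Sum: 6×12.011 + 1×35.450 + 6×1.008 + 1×14.007 + 2×15.999 = 159.569 → 159.57 g/mol.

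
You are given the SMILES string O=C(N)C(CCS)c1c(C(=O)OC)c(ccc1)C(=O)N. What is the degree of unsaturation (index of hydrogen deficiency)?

Molecular formula: C13H16N2O4S.
DoU = (2C + 2 + N − H − X) / 2, where X is the halogen count and O/S are ignored.
    = (2·13 + 2 + 2 − 16 − 0) / 2 = 14 / 2 = 7.

7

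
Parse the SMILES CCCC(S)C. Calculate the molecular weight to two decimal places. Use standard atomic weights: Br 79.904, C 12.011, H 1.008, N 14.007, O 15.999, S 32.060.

104.21 g/mol

First, the molecular formula is C5H12S (counting implicit H from valence).
  C: 5 × 12.011 = 60.055
  H: 12 × 1.008 = 12.096
  S: 1 × 32.060 = 32.060
Sum: 5×12.011 + 12×1.008 + 1×32.060 = 104.211 → 104.21 g/mol.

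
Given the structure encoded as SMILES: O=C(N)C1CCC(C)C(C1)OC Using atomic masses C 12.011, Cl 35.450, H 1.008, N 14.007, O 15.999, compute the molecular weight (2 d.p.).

171.24 g/mol

First, the molecular formula is C9H17NO2 (counting implicit H from valence).
  C: 9 × 12.011 = 108.099
  H: 17 × 1.008 = 17.136
  N: 1 × 14.007 = 14.007
  O: 2 × 15.999 = 31.998
Sum: 9×12.011 + 17×1.008 + 1×14.007 + 2×15.999 = 171.240 → 171.24 g/mol.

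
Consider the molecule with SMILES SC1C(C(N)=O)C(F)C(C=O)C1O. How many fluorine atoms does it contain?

1

Scan the SMILES for F atoms (remember two-letter symbols like Cl and Br are single atoms).
Fluorine count: 1.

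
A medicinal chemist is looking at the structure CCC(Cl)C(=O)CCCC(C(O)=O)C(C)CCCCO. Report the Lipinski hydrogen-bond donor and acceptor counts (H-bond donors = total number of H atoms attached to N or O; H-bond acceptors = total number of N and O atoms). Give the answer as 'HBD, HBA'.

2, 4

Donors: find every N or O and count the H atoms it carries.
  atom 6 (O): bond orders sum to 2 → 0 H
  atom 12 (O): bond orders sum to 1 → 1 H
  atom 13 (O): bond orders sum to 2 → 0 H
  atom 20 (O): bond orders sum to 1 → 1 H
Lipinski HBD = 2.
Acceptors: N atoms = 0, O atoms = 4 → HBA = 4.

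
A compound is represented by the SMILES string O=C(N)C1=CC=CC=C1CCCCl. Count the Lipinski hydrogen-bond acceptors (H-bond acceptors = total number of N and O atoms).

N atoms: 1; O atoms: 1.
Lipinski HBA = 1 + 1 = 2.

2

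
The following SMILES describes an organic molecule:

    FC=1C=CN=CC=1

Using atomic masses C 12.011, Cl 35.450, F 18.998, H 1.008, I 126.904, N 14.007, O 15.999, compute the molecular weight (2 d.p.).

First, the molecular formula is C5H4FN (counting implicit H from valence).
  C: 5 × 12.011 = 60.055
  F: 1 × 18.998 = 18.998
  H: 4 × 1.008 = 4.032
  N: 1 × 14.007 = 14.007
Sum: 5×12.011 + 1×18.998 + 4×1.008 + 1×14.007 = 97.092 → 97.09 g/mol.

97.09 g/mol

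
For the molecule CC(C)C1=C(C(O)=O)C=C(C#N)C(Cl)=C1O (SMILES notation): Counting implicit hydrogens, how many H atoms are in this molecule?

10

Walk through each heavy atom and fill implicit hydrogens from standard valence (C 4, N 3, O 2, S 2, halogen 1):
  atom 1: C, bond orders sum to 1 (valence 4) → 3 H
  atom 2: C, bond orders sum to 3 (valence 4) → 1 H
  atom 3: C, bond orders sum to 1 (valence 4) → 3 H
  atom 4: C, bond orders sum to 4 (valence 4) → 0 H
  atom 5: C, bond orders sum to 4 (valence 4) → 0 H
  atom 6: C, bond orders sum to 4 (valence 4) → 0 H
  atom 7: O, bond orders sum to 1 (valence 2) → 1 H
  atom 8: O, bond orders sum to 2 (valence 2) → 0 H
  atom 9: C, bond orders sum to 3 (valence 4) → 1 H
  atom 10: C, bond orders sum to 4 (valence 4) → 0 H
  atom 11: C, bond orders sum to 4 (valence 4) → 0 H
  atom 12: N, bond orders sum to 3 (valence 3) → 0 H
  atom 13: C, bond orders sum to 4 (valence 4) → 0 H
  atom 14: Cl (halogen, monovalent) → 0 H
  atom 15: C, bond orders sum to 4 (valence 4) → 0 H
  atom 16: O, bond orders sum to 1 (valence 2) → 1 H
Total hydrogens: 10.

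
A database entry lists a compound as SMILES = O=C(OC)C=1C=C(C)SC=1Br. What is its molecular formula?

C7H7BrO2S

Walk through each heavy atom and fill implicit hydrogens from standard valence (C 4, N 3, O 2, S 2, halogen 1):
  atom 1: O, bond orders sum to 2 (valence 2) → 0 H
  atom 2: C, bond orders sum to 4 (valence 4) → 0 H
  atom 3: O, bond orders sum to 2 (valence 2) → 0 H
  atom 4: C, bond orders sum to 1 (valence 4) → 3 H
  atom 5: C, bond orders sum to 4 (valence 4) → 0 H
  atom 6: C, bond orders sum to 3 (valence 4) → 1 H
  atom 7: C, bond orders sum to 4 (valence 4) → 0 H
  atom 8: C, bond orders sum to 1 (valence 4) → 3 H
  atom 9: S, bond orders sum to 2 (valence 2) → 0 H
  atom 10: C, bond orders sum to 4 (valence 4) → 0 H
  atom 11: Br (halogen, monovalent) → 0 H
Totals → C:7, H:7, Br:1, O:2, S:1.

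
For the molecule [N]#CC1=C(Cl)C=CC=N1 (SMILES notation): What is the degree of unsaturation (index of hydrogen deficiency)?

6

Molecular formula: C6H3ClN2.
DoU = (2C + 2 + N − H − X) / 2, where X is the halogen count and O/S are ignored.
    = (2·6 + 2 + 2 − 3 − 1) / 2 = 12 / 2 = 6.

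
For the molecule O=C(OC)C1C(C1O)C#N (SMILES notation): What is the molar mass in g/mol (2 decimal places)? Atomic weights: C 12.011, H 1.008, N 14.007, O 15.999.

141.13 g/mol

First, the molecular formula is C6H7NO3 (counting implicit H from valence).
  C: 6 × 12.011 = 72.066
  H: 7 × 1.008 = 7.056
  N: 1 × 14.007 = 14.007
  O: 3 × 15.999 = 47.997
Sum: 6×12.011 + 7×1.008 + 1×14.007 + 3×15.999 = 141.126 → 141.13 g/mol.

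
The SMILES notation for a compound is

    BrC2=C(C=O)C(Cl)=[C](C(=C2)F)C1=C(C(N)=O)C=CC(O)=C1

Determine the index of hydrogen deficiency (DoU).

Degree of unsaturation = (number of rings) + (number of π bonds).
Ring closures in the SMILES: 2.
π bonds: 8 double bonds (each 1 DoU) → 8 DoU from unsaturation.
Total DoU = 2 + 8 = 10.

10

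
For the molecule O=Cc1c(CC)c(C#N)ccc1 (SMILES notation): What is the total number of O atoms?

1

Scan the SMILES for O atoms (remember two-letter symbols like Cl and Br are single atoms).
Oxygen count: 1.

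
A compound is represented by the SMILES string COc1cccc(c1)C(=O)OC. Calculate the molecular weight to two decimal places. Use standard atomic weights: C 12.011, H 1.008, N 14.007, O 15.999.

First, the molecular formula is C9H10O3 (counting implicit H from valence).
  C: 9 × 12.011 = 108.099
  H: 10 × 1.008 = 10.080
  O: 3 × 15.999 = 47.997
Sum: 9×12.011 + 10×1.008 + 3×15.999 = 166.176 → 166.18 g/mol.

166.18 g/mol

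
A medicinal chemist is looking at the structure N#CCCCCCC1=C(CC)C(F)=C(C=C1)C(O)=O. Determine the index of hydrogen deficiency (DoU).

Molecular formula: C15H18FNO2.
DoU = (2C + 2 + N − H − X) / 2, where X is the halogen count and O/S are ignored.
    = (2·15 + 2 + 1 − 18 − 1) / 2 = 14 / 2 = 7.

7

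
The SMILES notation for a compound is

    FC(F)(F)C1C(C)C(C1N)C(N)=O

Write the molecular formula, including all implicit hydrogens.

C7H11F3N2O

Walk through each heavy atom and fill implicit hydrogens from standard valence (C 4, N 3, O 2, S 2, halogen 1):
  atom 1: F (halogen, monovalent) → 0 H
  atom 2: C, bond orders sum to 4 (valence 4) → 0 H
  atom 3: F (halogen, monovalent) → 0 H
  atom 4: F (halogen, monovalent) → 0 H
  atom 5: C, bond orders sum to 3 (valence 4) → 1 H
  atom 6: C, bond orders sum to 3 (valence 4) → 1 H
  atom 7: C, bond orders sum to 1 (valence 4) → 3 H
  atom 8: C, bond orders sum to 3 (valence 4) → 1 H
  atom 9: C, bond orders sum to 3 (valence 4) → 1 H
  atom 10: N, bond orders sum to 1 (valence 3) → 2 H
  atom 11: C, bond orders sum to 4 (valence 4) → 0 H
  atom 12: N, bond orders sum to 1 (valence 3) → 2 H
  atom 13: O, bond orders sum to 2 (valence 2) → 0 H
Totals → C:7, H:11, F:3, N:2, O:1.
In Hill order: C7H11F3N2O.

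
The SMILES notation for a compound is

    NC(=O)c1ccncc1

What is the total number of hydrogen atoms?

Walk through each heavy atom and fill implicit hydrogens from standard valence (C 4, N 3, O 2, S 2, halogen 1); for lowercase aromatic atoms, an aromatic c carries 1 H when it has two neighbours and 0 H with three, and aromatic n carries 0 H:
  atom 1: N, bond orders sum to 1 (valence 3) → 2 H
  atom 2: C, bond orders sum to 4 (valence 4) → 0 H
  atom 3: O, bond orders sum to 2 (valence 2) → 0 H
  atom 4: aromatic c, 3 neighbours → 0 H
  atom 5: aromatic c, 2 neighbours → 1 H
  atom 6: aromatic c, 2 neighbours → 1 H
  atom 7: aromatic n, 2 neighbours → 0 H
  atom 8: aromatic c, 2 neighbours → 1 H
  atom 9: aromatic c, 2 neighbours → 1 H
Total hydrogens: 6.

6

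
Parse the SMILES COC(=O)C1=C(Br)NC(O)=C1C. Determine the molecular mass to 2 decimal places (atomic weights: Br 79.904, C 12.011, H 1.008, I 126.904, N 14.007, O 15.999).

First, the molecular formula is C7H8BrNO3 (counting implicit H from valence).
  Br: 1 × 79.904 = 79.904
  C: 7 × 12.011 = 84.077
  H: 8 × 1.008 = 8.064
  N: 1 × 14.007 = 14.007
  O: 3 × 15.999 = 47.997
Sum: 1×79.904 + 7×12.011 + 8×1.008 + 1×14.007 + 3×15.999 = 234.049 → 234.05 g/mol.

234.05 g/mol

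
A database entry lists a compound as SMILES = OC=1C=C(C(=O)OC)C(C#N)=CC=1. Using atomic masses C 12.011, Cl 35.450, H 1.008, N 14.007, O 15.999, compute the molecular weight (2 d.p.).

177.16 g/mol

First, the molecular formula is C9H7NO3 (counting implicit H from valence).
  C: 9 × 12.011 = 108.099
  H: 7 × 1.008 = 7.056
  N: 1 × 14.007 = 14.007
  O: 3 × 15.999 = 47.997
Sum: 9×12.011 + 7×1.008 + 1×14.007 + 3×15.999 = 177.159 → 177.16 g/mol.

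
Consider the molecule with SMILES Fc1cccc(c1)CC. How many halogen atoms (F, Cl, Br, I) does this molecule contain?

Halogen atoms appear at heavy-atom position 1 (1×F).
Halogen count: 1.

1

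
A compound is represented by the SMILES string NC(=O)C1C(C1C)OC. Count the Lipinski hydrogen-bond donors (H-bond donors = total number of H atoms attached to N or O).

2

Donors: find every N or O and count the H atoms it carries.
  atom 1 (N): bond orders sum to 1 → 2 H
  atom 3 (O): bond orders sum to 2 → 0 H
  atom 8 (O): bond orders sum to 2 → 0 H
Lipinski HBD = 2.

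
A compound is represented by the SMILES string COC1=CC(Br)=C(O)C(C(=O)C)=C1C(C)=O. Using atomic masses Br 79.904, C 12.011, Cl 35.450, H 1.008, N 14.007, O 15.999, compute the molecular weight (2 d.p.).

First, the molecular formula is C11H11BrO4 (counting implicit H from valence).
  Br: 1 × 79.904 = 79.904
  C: 11 × 12.011 = 132.121
  H: 11 × 1.008 = 11.088
  O: 4 × 15.999 = 63.996
Sum: 1×79.904 + 11×12.011 + 11×1.008 + 4×15.999 = 287.109 → 287.11 g/mol.

287.11 g/mol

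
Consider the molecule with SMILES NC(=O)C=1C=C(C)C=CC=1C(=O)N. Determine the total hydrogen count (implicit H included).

Walk through each heavy atom and fill implicit hydrogens from standard valence (C 4, N 3, O 2, S 2, halogen 1):
  atom 1: N, bond orders sum to 1 (valence 3) → 2 H
  atom 2: C, bond orders sum to 4 (valence 4) → 0 H
  atom 3: O, bond orders sum to 2 (valence 2) → 0 H
  atom 4: C, bond orders sum to 4 (valence 4) → 0 H
  atom 5: C, bond orders sum to 3 (valence 4) → 1 H
  atom 6: C, bond orders sum to 4 (valence 4) → 0 H
  atom 7: C, bond orders sum to 1 (valence 4) → 3 H
  atom 8: C, bond orders sum to 3 (valence 4) → 1 H
  atom 9: C, bond orders sum to 3 (valence 4) → 1 H
  atom 10: C, bond orders sum to 4 (valence 4) → 0 H
  atom 11: C, bond orders sum to 4 (valence 4) → 0 H
  atom 12: O, bond orders sum to 2 (valence 2) → 0 H
  atom 13: N, bond orders sum to 1 (valence 3) → 2 H
Total hydrogens: 10.

10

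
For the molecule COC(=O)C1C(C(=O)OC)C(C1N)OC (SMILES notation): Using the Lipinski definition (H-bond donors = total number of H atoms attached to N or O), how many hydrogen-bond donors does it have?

2

Donors: find every N or O and count the H atoms it carries.
  atom 2 (O): bond orders sum to 2 → 0 H
  atom 4 (O): bond orders sum to 2 → 0 H
  atom 8 (O): bond orders sum to 2 → 0 H
  atom 9 (O): bond orders sum to 2 → 0 H
  atom 13 (N): bond orders sum to 1 → 2 H
  atom 14 (O): bond orders sum to 2 → 0 H
Lipinski HBD = 2.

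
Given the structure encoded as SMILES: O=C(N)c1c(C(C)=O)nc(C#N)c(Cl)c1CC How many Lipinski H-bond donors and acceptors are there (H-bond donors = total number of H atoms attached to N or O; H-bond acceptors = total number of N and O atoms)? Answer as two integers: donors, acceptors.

Donors: find every N or O and count the H atoms it carries.
  atom 1 (O): bond orders sum to 2 → 0 H
  atom 3 (N): bond orders sum to 1 → 2 H
  atom 8 (O): bond orders sum to 2 → 0 H
  atom 9 (N): bond orders sum to 3 → 0 H
  atom 12 (N): bond orders sum to 3 → 0 H
Lipinski HBD = 2.
Acceptors: N atoms = 3, O atoms = 2 → HBA = 5.

2, 5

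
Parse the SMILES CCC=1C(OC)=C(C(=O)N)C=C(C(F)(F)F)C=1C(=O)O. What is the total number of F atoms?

Scan the SMILES for F atoms (remember two-letter symbols like Cl and Br are single atoms).
Fluorine count: 3.

3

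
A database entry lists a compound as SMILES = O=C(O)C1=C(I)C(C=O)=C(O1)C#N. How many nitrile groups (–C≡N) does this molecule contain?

The nitrile motif appears at heavy-atom position 12 in the SMILES.
Other groups present: 1 aldehyde, 1 carboxylic acid.
Nitrile count: 1.

1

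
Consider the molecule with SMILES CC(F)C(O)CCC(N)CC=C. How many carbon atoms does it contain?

Count every carbon token in the SMILES (each C, including those in ring-closure positions and inside branches).
Carbon count: 9.

9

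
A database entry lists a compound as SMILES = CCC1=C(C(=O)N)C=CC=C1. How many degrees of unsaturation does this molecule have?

Molecular formula: C9H11NO.
DoU = (2C + 2 + N − H − X) / 2, where X is the halogen count and O/S are ignored.
    = (2·9 + 2 + 1 − 11 − 0) / 2 = 10 / 2 = 5.

5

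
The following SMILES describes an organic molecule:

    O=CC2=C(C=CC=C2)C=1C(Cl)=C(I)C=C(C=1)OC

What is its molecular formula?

Walk through each heavy atom and fill implicit hydrogens from standard valence (C 4, N 3, O 2, S 2, halogen 1):
  atom 1: O, bond orders sum to 2 (valence 2) → 0 H
  atom 2: C, bond orders sum to 3 (valence 4) → 1 H
  atom 3: C, bond orders sum to 4 (valence 4) → 0 H
  atom 4: C, bond orders sum to 4 (valence 4) → 0 H
  atom 5: C, bond orders sum to 3 (valence 4) → 1 H
  atom 6: C, bond orders sum to 3 (valence 4) → 1 H
  atom 7: C, bond orders sum to 3 (valence 4) → 1 H
  atom 8: C, bond orders sum to 3 (valence 4) → 1 H
  atom 9: C, bond orders sum to 4 (valence 4) → 0 H
  atom 10: C, bond orders sum to 4 (valence 4) → 0 H
  atom 11: Cl (halogen, monovalent) → 0 H
  atom 12: C, bond orders sum to 4 (valence 4) → 0 H
  atom 13: I (halogen, monovalent) → 0 H
  atom 14: C, bond orders sum to 3 (valence 4) → 1 H
  atom 15: C, bond orders sum to 4 (valence 4) → 0 H
  atom 16: C, bond orders sum to 3 (valence 4) → 1 H
  atom 17: O, bond orders sum to 2 (valence 2) → 0 H
  atom 18: C, bond orders sum to 1 (valence 4) → 3 H
Totals → C:14, H:10, Cl:1, I:1, O:2.

C14H10ClIO2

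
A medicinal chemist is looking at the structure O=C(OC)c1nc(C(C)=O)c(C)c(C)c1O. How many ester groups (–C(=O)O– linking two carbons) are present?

1

The ester motif appears at heavy-atom position 2 in the SMILES.
Other groups present: 1 hydroxyl, 1 ketone.
Ester count: 1.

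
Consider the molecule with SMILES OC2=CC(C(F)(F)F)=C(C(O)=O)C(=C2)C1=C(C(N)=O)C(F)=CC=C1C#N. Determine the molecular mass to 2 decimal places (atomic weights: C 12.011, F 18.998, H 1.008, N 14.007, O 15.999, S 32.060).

368.24 g/mol

First, the molecular formula is C16H8F4N2O4 (counting implicit H from valence).
  C: 16 × 12.011 = 192.176
  F: 4 × 18.998 = 75.992
  H: 8 × 1.008 = 8.064
  N: 2 × 14.007 = 28.014
  O: 4 × 15.999 = 63.996
Sum: 16×12.011 + 4×18.998 + 8×1.008 + 2×14.007 + 4×15.999 = 368.242 → 368.24 g/mol.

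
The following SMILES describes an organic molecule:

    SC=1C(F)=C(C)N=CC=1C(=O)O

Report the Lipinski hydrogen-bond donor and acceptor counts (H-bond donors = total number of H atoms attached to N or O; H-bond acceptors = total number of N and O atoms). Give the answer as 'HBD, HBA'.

Donors: find every N or O and count the H atoms it carries.
  atom 7 (N): bond orders sum to 3 → 0 H
  atom 11 (O): bond orders sum to 2 → 0 H
  atom 12 (O): bond orders sum to 1 → 1 H
Lipinski HBD = 1.
Acceptors: N atoms = 1, O atoms = 2 → HBA = 3.

1, 3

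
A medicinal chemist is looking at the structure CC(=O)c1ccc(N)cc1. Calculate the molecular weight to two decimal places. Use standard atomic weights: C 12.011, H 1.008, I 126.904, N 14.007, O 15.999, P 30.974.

First, the molecular formula is C8H9NO (counting implicit H from valence).
  C: 8 × 12.011 = 96.088
  H: 9 × 1.008 = 9.072
  N: 1 × 14.007 = 14.007
  O: 1 × 15.999 = 15.999
Sum: 8×12.011 + 9×1.008 + 1×14.007 + 1×15.999 = 135.166 → 135.17 g/mol.

135.17 g/mol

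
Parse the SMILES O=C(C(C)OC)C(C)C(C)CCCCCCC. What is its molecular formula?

Walk through each heavy atom and fill implicit hydrogens from standard valence (C 4, N 3, O 2, S 2, halogen 1):
  atom 1: O, bond orders sum to 2 (valence 2) → 0 H
  atom 2: C, bond orders sum to 4 (valence 4) → 0 H
  atom 3: C, bond orders sum to 3 (valence 4) → 1 H
  atom 4: C, bond orders sum to 1 (valence 4) → 3 H
  atom 5: O, bond orders sum to 2 (valence 2) → 0 H
  atom 6: C, bond orders sum to 1 (valence 4) → 3 H
  atom 7: C, bond orders sum to 3 (valence 4) → 1 H
  atom 8: C, bond orders sum to 1 (valence 4) → 3 H
  atom 9: C, bond orders sum to 3 (valence 4) → 1 H
  atom 10: C, bond orders sum to 1 (valence 4) → 3 H
  atom 11: C, bond orders sum to 2 (valence 4) → 2 H
  atom 12: C, bond orders sum to 2 (valence 4) → 2 H
  atom 13: C, bond orders sum to 2 (valence 4) → 2 H
  atom 14: C, bond orders sum to 2 (valence 4) → 2 H
  atom 15: C, bond orders sum to 2 (valence 4) → 2 H
  atom 16: C, bond orders sum to 2 (valence 4) → 2 H
  atom 17: C, bond orders sum to 1 (valence 4) → 3 H
Totals → C:15, H:30, O:2.
In Hill order: C15H30O2.

C15H30O2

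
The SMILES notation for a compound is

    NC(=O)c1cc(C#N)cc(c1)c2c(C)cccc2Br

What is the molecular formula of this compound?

Walk through each heavy atom and fill implicit hydrogens from standard valence (C 4, N 3, O 2, S 2, halogen 1); for lowercase aromatic atoms, an aromatic c carries 1 H when it has two neighbours and 0 H with three, and aromatic n carries 0 H:
  atom 1: N, bond orders sum to 1 (valence 3) → 2 H
  atom 2: C, bond orders sum to 4 (valence 4) → 0 H
  atom 3: O, bond orders sum to 2 (valence 2) → 0 H
  atom 4: aromatic c, 3 neighbours → 0 H
  atom 5: aromatic c, 2 neighbours → 1 H
  atom 6: aromatic c, 3 neighbours → 0 H
  atom 7: C, bond orders sum to 4 (valence 4) → 0 H
  atom 8: N, bond orders sum to 3 (valence 3) → 0 H
  atom 9: aromatic c, 2 neighbours → 1 H
  atom 10: aromatic c, 3 neighbours → 0 H
  atom 11: aromatic c, 2 neighbours → 1 H
  atom 12: aromatic c, 3 neighbours → 0 H
  atom 13: aromatic c, 3 neighbours → 0 H
  atom 14: C, bond orders sum to 1 (valence 4) → 3 H
  atom 15: aromatic c, 2 neighbours → 1 H
  atom 16: aromatic c, 2 neighbours → 1 H
  atom 17: aromatic c, 2 neighbours → 1 H
  atom 18: aromatic c, 3 neighbours → 0 H
  atom 19: Br (halogen, monovalent) → 0 H
Totals → C:15, H:11, Br:1, N:2, O:1.
In Hill order: C15H11BrN2O.

C15H11BrN2O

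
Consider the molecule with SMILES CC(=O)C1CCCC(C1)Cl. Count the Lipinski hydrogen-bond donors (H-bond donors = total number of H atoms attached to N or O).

0

Donors: find every N or O and count the H atoms it carries.
  atom 3 (O): bond orders sum to 2 → 0 H
Lipinski HBD = 0.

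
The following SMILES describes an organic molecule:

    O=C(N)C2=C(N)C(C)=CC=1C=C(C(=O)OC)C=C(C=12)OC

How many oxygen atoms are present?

4

Scan the SMILES for O atoms (remember two-letter symbols like Cl and Br are single atoms).
Oxygen count: 4.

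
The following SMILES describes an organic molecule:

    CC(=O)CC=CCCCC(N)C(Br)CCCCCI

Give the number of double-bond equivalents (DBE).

Molecular formula: C15H27BrINO.
DoU = (2C + 2 + N − H − X) / 2, where X is the halogen count and O/S are ignored.
    = (2·15 + 2 + 1 − 27 − 2) / 2 = 4 / 2 = 2.

2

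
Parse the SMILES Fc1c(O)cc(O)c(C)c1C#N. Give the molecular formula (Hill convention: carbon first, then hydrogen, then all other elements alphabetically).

Walk through each heavy atom and fill implicit hydrogens from standard valence (C 4, N 3, O 2, S 2, halogen 1); for lowercase aromatic atoms, an aromatic c carries 1 H when it has two neighbours and 0 H with three, and aromatic n carries 0 H:
  atom 1: F (halogen, monovalent) → 0 H
  atom 2: aromatic c, 3 neighbours → 0 H
  atom 3: aromatic c, 3 neighbours → 0 H
  atom 4: O, bond orders sum to 1 (valence 2) → 1 H
  atom 5: aromatic c, 2 neighbours → 1 H
  atom 6: aromatic c, 3 neighbours → 0 H
  atom 7: O, bond orders sum to 1 (valence 2) → 1 H
  atom 8: aromatic c, 3 neighbours → 0 H
  atom 9: C, bond orders sum to 1 (valence 4) → 3 H
  atom 10: aromatic c, 3 neighbours → 0 H
  atom 11: C, bond orders sum to 4 (valence 4) → 0 H
  atom 12: N, bond orders sum to 3 (valence 3) → 0 H
Totals → C:8, H:6, F:1, N:1, O:2.
In Hill order: C8H6FNO2.

C8H6FNO2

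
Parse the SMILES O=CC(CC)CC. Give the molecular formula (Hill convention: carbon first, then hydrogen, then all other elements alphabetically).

C6H12O

Walk through each heavy atom and fill implicit hydrogens from standard valence (C 4, N 3, O 2, S 2, halogen 1):
  atom 1: O, bond orders sum to 2 (valence 2) → 0 H
  atom 2: C, bond orders sum to 3 (valence 4) → 1 H
  atom 3: C, bond orders sum to 3 (valence 4) → 1 H
  atom 4: C, bond orders sum to 2 (valence 4) → 2 H
  atom 5: C, bond orders sum to 1 (valence 4) → 3 H
  atom 6: C, bond orders sum to 2 (valence 4) → 2 H
  atom 7: C, bond orders sum to 1 (valence 4) → 3 H
Totals → C:6, H:12, O:1.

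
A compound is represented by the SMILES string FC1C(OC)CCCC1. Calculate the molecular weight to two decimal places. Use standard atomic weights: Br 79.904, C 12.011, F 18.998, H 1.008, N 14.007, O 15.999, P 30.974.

First, the molecular formula is C7H13FO (counting implicit H from valence).
  C: 7 × 12.011 = 84.077
  F: 1 × 18.998 = 18.998
  H: 13 × 1.008 = 13.104
  O: 1 × 15.999 = 15.999
Sum: 7×12.011 + 1×18.998 + 13×1.008 + 1×15.999 = 132.178 → 132.18 g/mol.

132.18 g/mol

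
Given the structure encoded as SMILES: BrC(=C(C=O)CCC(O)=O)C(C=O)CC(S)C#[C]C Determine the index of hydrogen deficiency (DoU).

6

Degree of unsaturation = (number of rings) + (number of π bonds).
Ring closures in the SMILES: 0.
π bonds: 4 double bonds (each 1 DoU), 1 triple bond (each 2 DoU) → 6 DoU from unsaturation.
Total DoU = 0 + 6 = 6.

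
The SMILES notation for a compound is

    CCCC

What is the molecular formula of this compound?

C4H10

Walk through each heavy atom and fill implicit hydrogens from standard valence (C 4, N 3, O 2, S 2, halogen 1):
  atom 1: C, bond orders sum to 1 (valence 4) → 3 H
  atom 2: C, bond orders sum to 2 (valence 4) → 2 H
  atom 3: C, bond orders sum to 2 (valence 4) → 2 H
  atom 4: C, bond orders sum to 1 (valence 4) → 3 H
Totals → C:4, H:10.
In Hill order: C4H10.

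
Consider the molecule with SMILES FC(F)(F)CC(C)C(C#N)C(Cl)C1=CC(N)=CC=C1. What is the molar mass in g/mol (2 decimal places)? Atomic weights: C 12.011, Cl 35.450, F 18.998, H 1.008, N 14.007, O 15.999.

290.71 g/mol

First, the molecular formula is C13H14ClF3N2 (counting implicit H from valence).
  C: 13 × 12.011 = 156.143
  Cl: 1 × 35.450 = 35.450
  F: 3 × 18.998 = 56.994
  H: 14 × 1.008 = 14.112
  N: 2 × 14.007 = 28.014
Sum: 13×12.011 + 1×35.450 + 3×18.998 + 14×1.008 + 2×14.007 = 290.713 → 290.71 g/mol.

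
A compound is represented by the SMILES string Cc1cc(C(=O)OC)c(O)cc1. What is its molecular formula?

C9H10O3

Walk through each heavy atom and fill implicit hydrogens from standard valence (C 4, N 3, O 2, S 2, halogen 1); for lowercase aromatic atoms, an aromatic c carries 1 H when it has two neighbours and 0 H with three, and aromatic n carries 0 H:
  atom 1: C, bond orders sum to 1 (valence 4) → 3 H
  atom 2: aromatic c, 3 neighbours → 0 H
  atom 3: aromatic c, 2 neighbours → 1 H
  atom 4: aromatic c, 3 neighbours → 0 H
  atom 5: C, bond orders sum to 4 (valence 4) → 0 H
  atom 6: O, bond orders sum to 2 (valence 2) → 0 H
  atom 7: O, bond orders sum to 2 (valence 2) → 0 H
  atom 8: C, bond orders sum to 1 (valence 4) → 3 H
  atom 9: aromatic c, 3 neighbours → 0 H
  atom 10: O, bond orders sum to 1 (valence 2) → 1 H
  atom 11: aromatic c, 2 neighbours → 1 H
  atom 12: aromatic c, 2 neighbours → 1 H
Totals → C:9, H:10, O:3.
In Hill order: C9H10O3.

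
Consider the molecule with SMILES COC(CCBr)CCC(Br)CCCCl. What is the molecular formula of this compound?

Walk through each heavy atom and fill implicit hydrogens from standard valence (C 4, N 3, O 2, S 2, halogen 1):
  atom 1: C, bond orders sum to 1 (valence 4) → 3 H
  atom 2: O, bond orders sum to 2 (valence 2) → 0 H
  atom 3: C, bond orders sum to 3 (valence 4) → 1 H
  atom 4: C, bond orders sum to 2 (valence 4) → 2 H
  atom 5: C, bond orders sum to 2 (valence 4) → 2 H
  atom 6: Br (halogen, monovalent) → 0 H
  atom 7: C, bond orders sum to 2 (valence 4) → 2 H
  atom 8: C, bond orders sum to 2 (valence 4) → 2 H
  atom 9: C, bond orders sum to 3 (valence 4) → 1 H
  atom 10: Br (halogen, monovalent) → 0 H
  atom 11: C, bond orders sum to 2 (valence 4) → 2 H
  atom 12: C, bond orders sum to 2 (valence 4) → 2 H
  atom 13: C, bond orders sum to 2 (valence 4) → 2 H
  atom 14: Cl (halogen, monovalent) → 0 H
Totals → C:10, H:19, Br:2, Cl:1, O:1.
In Hill order: C10H19Br2ClO.

C10H19Br2ClO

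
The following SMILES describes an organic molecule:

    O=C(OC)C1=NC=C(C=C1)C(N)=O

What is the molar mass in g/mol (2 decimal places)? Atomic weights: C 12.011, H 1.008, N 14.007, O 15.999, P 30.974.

180.16 g/mol

First, the molecular formula is C8H8N2O3 (counting implicit H from valence).
  C: 8 × 12.011 = 96.088
  H: 8 × 1.008 = 8.064
  N: 2 × 14.007 = 28.014
  O: 3 × 15.999 = 47.997
Sum: 8×12.011 + 8×1.008 + 2×14.007 + 3×15.999 = 180.163 → 180.16 g/mol.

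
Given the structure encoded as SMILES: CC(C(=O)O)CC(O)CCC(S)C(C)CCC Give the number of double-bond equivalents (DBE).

1

Molecular formula: C13H26O3S.
DoU = (2C + 2 + N − H − X) / 2, where X is the halogen count and O/S are ignored.
    = (2·13 + 2 + 0 − 26 − 0) / 2 = 2 / 2 = 1.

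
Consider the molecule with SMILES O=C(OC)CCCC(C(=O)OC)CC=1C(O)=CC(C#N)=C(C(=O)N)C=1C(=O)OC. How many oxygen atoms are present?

8

Scan the SMILES for O atoms (remember two-letter symbols like Cl and Br are single atoms).
Oxygen count: 8.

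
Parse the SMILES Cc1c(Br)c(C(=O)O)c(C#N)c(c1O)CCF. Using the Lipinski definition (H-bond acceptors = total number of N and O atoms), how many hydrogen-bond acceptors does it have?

N atoms: 1; O atoms: 3.
Lipinski HBA = 1 + 3 = 4.

4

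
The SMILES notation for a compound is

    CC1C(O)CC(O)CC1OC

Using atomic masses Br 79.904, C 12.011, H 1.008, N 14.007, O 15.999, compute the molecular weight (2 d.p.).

160.21 g/mol

First, the molecular formula is C8H16O3 (counting implicit H from valence).
  C: 8 × 12.011 = 96.088
  H: 16 × 1.008 = 16.128
  O: 3 × 15.999 = 47.997
Sum: 8×12.011 + 16×1.008 + 3×15.999 = 160.213 → 160.21 g/mol.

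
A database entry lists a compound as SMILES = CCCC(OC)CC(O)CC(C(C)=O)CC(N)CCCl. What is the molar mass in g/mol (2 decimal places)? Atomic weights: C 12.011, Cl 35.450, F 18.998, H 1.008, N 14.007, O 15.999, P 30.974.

First, the molecular formula is C15H30ClNO3 (counting implicit H from valence).
  C: 15 × 12.011 = 180.165
  Cl: 1 × 35.450 = 35.450
  H: 30 × 1.008 = 30.240
  N: 1 × 14.007 = 14.007
  O: 3 × 15.999 = 47.997
Sum: 15×12.011 + 1×35.450 + 30×1.008 + 1×14.007 + 3×15.999 = 307.859 → 307.86 g/mol.

307.86 g/mol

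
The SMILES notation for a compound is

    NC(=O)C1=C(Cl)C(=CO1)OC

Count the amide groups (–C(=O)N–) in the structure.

The amide motif appears at heavy-atom position 2 in the SMILES.
Other groups present: 1 ether.
Amide count: 1.

1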